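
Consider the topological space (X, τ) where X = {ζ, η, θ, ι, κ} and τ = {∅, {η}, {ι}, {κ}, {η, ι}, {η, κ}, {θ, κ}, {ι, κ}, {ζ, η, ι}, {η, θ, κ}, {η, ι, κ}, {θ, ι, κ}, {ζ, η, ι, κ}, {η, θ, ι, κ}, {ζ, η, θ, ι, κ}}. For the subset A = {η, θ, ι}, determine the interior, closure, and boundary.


int(A) = {η, ι}, cl(A) = {ζ, η, θ, ι}, ∂A = {ζ, θ}.

Closed sets in (X, τ) are complements of opens:
  closed(X, τ) = {∅, {ζ}, {θ}, {ζ, η}, {ζ, θ}, {ζ, ι}, {θ, κ}, {ζ, η, θ}, {ζ, η, ι}, {ζ, θ, ι}, {ζ, θ, κ}, {ζ, η, θ, ι}, {ζ, η, θ, κ}, {ζ, θ, ι, κ}, {ζ, η, θ, ι, κ}}.
int(A) = ⋃ {U ∈ τ : U ⊆ A}. Opens contained in A: ∅, {η}, {ι}, {η, ι}.
Taking the union of these: int(A) = {η, ι}.
cl(A) = ⋂ {C closed : A ⊆ C}. Closed sets containing A: {ζ, η, θ, ι}, {ζ, η, θ, ι, κ}.
Intersecting these: cl(A) = {ζ, η, θ, ι}.
∂A = cl(A) ∖ int(A) = {ζ, η, θ, ι} ∖ {η, ι} = {ζ, θ}.


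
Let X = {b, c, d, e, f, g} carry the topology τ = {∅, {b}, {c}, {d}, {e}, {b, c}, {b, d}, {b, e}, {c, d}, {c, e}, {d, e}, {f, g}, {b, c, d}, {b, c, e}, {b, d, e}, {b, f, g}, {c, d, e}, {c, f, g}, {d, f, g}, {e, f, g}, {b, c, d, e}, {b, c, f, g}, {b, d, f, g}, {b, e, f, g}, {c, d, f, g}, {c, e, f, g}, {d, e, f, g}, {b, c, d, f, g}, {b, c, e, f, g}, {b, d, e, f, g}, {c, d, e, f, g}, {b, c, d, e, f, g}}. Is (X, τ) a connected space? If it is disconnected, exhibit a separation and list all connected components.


(X, τ) is disconnected; components = [{b}, {c}, {d}, {e}, {f, g}].

Find clopen sets (U ∈ τ with X ∖ U ∈ τ):
  U = ∅, X ∖ U = {b, c, d, e, f, g} — both open, so U is clopen.
  U = {b}, X ∖ U = {c, d, e, f, g} — both open, so U is clopen.
  U = {c}, X ∖ U = {b, d, e, f, g} — both open, so U is clopen.
  U = {d}, X ∖ U = {b, c, e, f, g} — both open, so U is clopen.
  U = {e}, X ∖ U = {b, c, d, f, g} — both open, so U is clopen.
  U = {b, c}, X ∖ U = {d, e, f, g} — both open, so U is clopen.
  U = {b, d}, X ∖ U = {c, e, f, g} — both open, so U is clopen.
  U = {b, e}, X ∖ U = {c, d, f, g} — both open, so U is clopen.
  U = {c, d}, X ∖ U = {b, e, f, g} — both open, so U is clopen.
  U = {c, e}, X ∖ U = {b, d, f, g} — both open, so U is clopen.
  U = {d, e}, X ∖ U = {b, c, f, g} — both open, so U is clopen.
  U = {f, g}, X ∖ U = {b, c, d, e} — both open, so U is clopen.
  U = {b, c, d}, X ∖ U = {e, f, g} — both open, so U is clopen.
  U = {b, c, e}, X ∖ U = {d, f, g} — both open, so U is clopen.
  U = {b, d, e}, X ∖ U = {c, f, g} — both open, so U is clopen.
  U = {b, f, g}, X ∖ U = {c, d, e} — both open, so U is clopen.
  U = {c, d, e}, X ∖ U = {b, f, g} — both open, so U is clopen.
  U = {c, f, g}, X ∖ U = {b, d, e} — both open, so U is clopen.
  U = {d, f, g}, X ∖ U = {b, c, e} — both open, so U is clopen.
  U = {e, f, g}, X ∖ U = {b, c, d} — both open, so U is clopen.
  U = {b, c, d, e}, X ∖ U = {f, g} — both open, so U is clopen.
  U = {b, c, f, g}, X ∖ U = {d, e} — both open, so U is clopen.
  U = {b, d, f, g}, X ∖ U = {c, e} — both open, so U is clopen.
  U = {b, e, f, g}, X ∖ U = {c, d} — both open, so U is clopen.
  U = {c, d, f, g}, X ∖ U = {b, e} — both open, so U is clopen.
  U = {c, e, f, g}, X ∖ U = {b, d} — both open, so U is clopen.
  U = {d, e, f, g}, X ∖ U = {b, c} — both open, so U is clopen.
  U = {b, c, d, f, g}, X ∖ U = {e} — both open, so U is clopen.
  U = {b, c, e, f, g}, X ∖ U = {d} — both open, so U is clopen.
  U = {b, d, e, f, g}, X ∖ U = {c} — both open, so U is clopen.
  U = {c, d, e, f, g}, X ∖ U = {b} — both open, so U is clopen.
  U = {b, c, d, e, f, g}, X ∖ U = ∅ — both open, so U is clopen.
Nontrivial clopen(s) exist: e.g. {c, d, e, f, g}. So (X, τ) is disconnected.
Compute connected components by grouping points that agree on all clopens:
  component: {b}
  component: {c}
  component: {d}
  component: {e}
  component: {f, g}


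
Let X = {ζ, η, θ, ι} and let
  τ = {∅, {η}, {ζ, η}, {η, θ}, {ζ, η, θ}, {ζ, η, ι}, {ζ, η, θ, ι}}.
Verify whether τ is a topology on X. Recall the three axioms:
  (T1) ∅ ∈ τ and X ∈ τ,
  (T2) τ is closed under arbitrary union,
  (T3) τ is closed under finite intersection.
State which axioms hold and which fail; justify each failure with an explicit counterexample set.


τ IS a topology on X.

Axiom (T1): ∅ ∈ τ? Yes; X ∈ τ? Yes.
Axiom (T2/T3): check pairwise unions and intersections of members of τ.
All pairwise intersections and unions checked — each lies in τ. Therefore τ satisfies (T1), (T2), (T3): it IS a topology on X.


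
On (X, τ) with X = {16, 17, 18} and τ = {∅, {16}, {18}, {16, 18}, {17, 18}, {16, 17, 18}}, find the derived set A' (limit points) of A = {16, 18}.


A' = {17}

For each x ∈ X, list the open sets U ∈ τ with x ∈ U, then check whether U ∩ (A ∖ {x}) ≠ ∅ for every such U.
  x = 16: open {16} ∋ x has {16} ∩ (A ∖ {16}) = ∅, so x is NOT a limit point.
  x = 17: opens ∋ x are {17, 18}, {16, 17, 18}; each meets A ∖ {17}, so x IS a limit point.
  x = 18: open {18} ∋ x has {18} ∩ (A ∖ {18}) = ∅, so x is NOT a limit point.
Collecting: A' = {17}.


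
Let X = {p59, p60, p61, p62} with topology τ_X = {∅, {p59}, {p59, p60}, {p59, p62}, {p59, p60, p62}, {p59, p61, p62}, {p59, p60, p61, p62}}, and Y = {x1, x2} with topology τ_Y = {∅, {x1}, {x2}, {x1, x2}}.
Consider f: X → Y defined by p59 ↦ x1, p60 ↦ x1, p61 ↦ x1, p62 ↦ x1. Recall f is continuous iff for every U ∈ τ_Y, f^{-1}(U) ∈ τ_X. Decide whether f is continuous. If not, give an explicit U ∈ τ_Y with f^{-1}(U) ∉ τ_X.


f IS continuous.

Compute f^{-1}(U) for each U ∈ τ_Y:
  U = ∅: f^{-1}(U) = ∅ ∈ τ_X ✓.
  U = {x1}: f^{-1}(U) = {p59, p60, p61, p62} ∈ τ_X ✓.
  U = {x2}: f^{-1}(U) = ∅ ∈ τ_X ✓.
  U = {x1, x2}: f^{-1}(U) = {p59, p60, p61, p62} ∈ τ_X ✓.
Every preimage lies in τ_X, so f IS continuous.


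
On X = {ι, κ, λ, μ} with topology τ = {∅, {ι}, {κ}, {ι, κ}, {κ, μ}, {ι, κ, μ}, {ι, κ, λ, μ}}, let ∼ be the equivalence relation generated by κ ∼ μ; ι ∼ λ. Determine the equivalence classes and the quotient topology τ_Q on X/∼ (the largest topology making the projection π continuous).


X/∼ = {[ι=λ], [κ=μ]}; |τ_Q| = 3.

Equivalence classes: [ι=λ], [κ=μ].
Quotient map π: X → X/∼ sends ι ↦ [ι=λ], κ ↦ [κ=μ], λ ↦ [ι=λ], μ ↦ [κ=μ].
For each subset V ⊆ X/∼, compute π^{-1}(V) ⊆ X and check whether π^{-1}(V) ∈ τ. V is open in τ_Q iff π^{-1}(V) ∈ τ.
  V = {}: π^{-1}(V) = ∅ ∈ τ ✓.
  V = {[ι=λ]}: π^{-1}(V) = {ι, λ} ∉ τ ✗.
  V = {[κ=μ]}: π^{-1}(V) = {κ, μ} ∈ τ ✓.
  V = {[ι=λ], [κ=μ]}: π^{-1}(V) = {ι, κ, λ, μ} ∈ τ ✓.
Open sets in the quotient: τ_Q = {{}, {[κ=μ]}, {[ι=λ], [κ=μ]}} (3 elements).


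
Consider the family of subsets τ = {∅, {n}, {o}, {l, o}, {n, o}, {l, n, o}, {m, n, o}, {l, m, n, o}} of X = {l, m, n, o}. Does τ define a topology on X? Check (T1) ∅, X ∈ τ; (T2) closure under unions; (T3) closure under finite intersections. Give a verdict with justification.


τ IS a topology on X.

Axiom (T1): ∅ ∈ τ? Yes; X ∈ τ? Yes.
Axiom (T2/T3): check pairwise unions and intersections of members of τ.
All pairwise intersections and unions checked — each lies in τ. Therefore τ satisfies (T1), (T2), (T3): it IS a topology on X.


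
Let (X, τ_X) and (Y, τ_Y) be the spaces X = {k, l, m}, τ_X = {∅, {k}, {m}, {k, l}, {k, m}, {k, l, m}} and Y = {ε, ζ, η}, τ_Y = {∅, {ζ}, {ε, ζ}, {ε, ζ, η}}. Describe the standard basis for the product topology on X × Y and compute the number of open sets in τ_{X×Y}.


Basis B = {∅ × ∅, {k} × {ζ}, {m} × {ζ}, {k} × {ε, ζ}, {k, l} × {ζ}, {k, m} × {ζ}, {m} × {ε, ζ}, {k} × {ε, ζ, η}, {k, l, m} × {ζ}, {m} × {ε, ζ, η}, {k, l} × {ε, ζ}, {k, m} × {ε, ζ}, {k, l} × {ε, ζ, η}, {k, m} × {ε, ζ, η}, {k, l, m} × {ε, ζ}, {k, l, m} × {ε, ζ, η}}; |τ_{X×Y}| = 40.

Enumerate products U × V with U ∈ τ_X, V ∈ τ_Y (deduplicated):
  ∅ × ∅ = {} (∅)
  {k} × {ζ} = {(k,ζ)}
  {m} × {ζ} = {(m,ζ)}
  {k} × {ε, ζ} = {(k,ε), (k,ζ)}
  {k, l} × {ζ} = {(k,ζ), (l,ζ)}
  {k, m} × {ζ} = {(k,ζ), (m,ζ)}
  {m} × {ε, ζ} = {(m,ε), (m,ζ)}
  {k} × {ε, ζ, η} = {(k,ε), (k,ζ), (k,η)}
  {k, l, m} × {ζ} = {(k,ζ), (l,ζ), (m,ζ)}
  {m} × {ε, ζ, η} = {(m,ε), (m,ζ), (m,η)}
  {k, l} × {ε, ζ} = {(k,ε), (k,ζ), (l,ε), (l,ζ)}
  {k, m} × {ε, ζ} = {(k,ε), (k,ζ), (m,ε), (m,ζ)}
  {k, l} × {ε, ζ, η} = {(k,ε), (k,ζ), (k,η), (l,ε), (l,ζ), (l,η)}
  {k, m} × {ε, ζ, η} = {(k,ε), (k,ζ), (k,η), (m,ε), (m,ζ), (m,η)}
  {k, l, m} × {ε, ζ} = {(k,ε), (k,ζ), (l,ε), (l,ζ), (m,ε), (m,ζ)}
  {k, l, m} × {ε, ζ, η} = {(k,ε), (k,ζ), (k,η), (l,ε), (l,ζ), (l,η), (m,ε), (m,ζ), (m,η)}
These 16 distinct sets form the basis B.
Close under arbitrary unions to get τ_{X×Y}; counting gives |τ_{X×Y}| = 40.


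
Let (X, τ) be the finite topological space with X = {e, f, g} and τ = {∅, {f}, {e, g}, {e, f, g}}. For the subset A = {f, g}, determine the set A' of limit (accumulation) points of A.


A' = {e}

For each x ∈ X, list the open sets U ∈ τ with x ∈ U, then check whether U ∩ (A ∖ {x}) ≠ ∅ for every such U.
  x = e: opens ∋ x are {e, g}, {e, f, g}; each meets A ∖ {e}, so x IS a limit point.
  x = f: open {f} ∋ x has {f} ∩ (A ∖ {f}) = ∅, so x is NOT a limit point.
  x = g: open {e, g} ∋ x has {e, g} ∩ (A ∖ {g}) = ∅, so x is NOT a limit point.
Collecting: A' = {e}.


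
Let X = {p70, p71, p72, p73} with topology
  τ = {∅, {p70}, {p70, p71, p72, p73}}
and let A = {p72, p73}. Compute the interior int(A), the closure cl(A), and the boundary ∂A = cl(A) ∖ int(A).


int(A) = ∅, cl(A) = {p71, p72, p73}, ∂A = {p71, p72, p73}.

Closed sets in (X, τ) are complements of opens:
  closed(X, τ) = {∅, {p71, p72, p73}, {p70, p71, p72, p73}}.
int(A) = ⋃ {U ∈ τ : U ⊆ A}. Opens contained in A: ∅.
Taking the union of these: int(A) = ∅.
cl(A) = ⋂ {C closed : A ⊆ C}. Closed sets containing A: {p71, p72, p73}, {p70, p71, p72, p73}.
Intersecting these: cl(A) = {p71, p72, p73}.
∂A = cl(A) ∖ int(A) = {p71, p72, p73} ∖ ∅ = {p71, p72, p73}.


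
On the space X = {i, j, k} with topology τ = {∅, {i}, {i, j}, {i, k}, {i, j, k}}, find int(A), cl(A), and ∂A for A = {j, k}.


int(A) = ∅, cl(A) = {j, k}, ∂A = {j, k}.

Closed sets in (X, τ) are complements of opens:
  closed(X, τ) = {∅, {j}, {k}, {j, k}, {i, j, k}}.
int(A) = ⋃ {U ∈ τ : U ⊆ A}. Opens contained in A: ∅.
Taking the union of these: int(A) = ∅.
cl(A) = ⋂ {C closed : A ⊆ C}. Closed sets containing A: {j, k}, {i, j, k}.
Intersecting these: cl(A) = {j, k}.
∂A = cl(A) ∖ int(A) = {j, k} ∖ ∅ = {j, k}.


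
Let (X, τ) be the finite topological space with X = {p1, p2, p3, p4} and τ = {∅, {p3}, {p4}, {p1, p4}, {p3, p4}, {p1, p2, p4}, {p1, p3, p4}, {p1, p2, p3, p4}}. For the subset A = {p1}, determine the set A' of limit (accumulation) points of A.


A' = {p2}

For each x ∈ X, list the open sets U ∈ τ with x ∈ U, then check whether U ∩ (A ∖ {x}) ≠ ∅ for every such U.
  x = p1: open {p1, p4} ∋ x has {p1, p4} ∩ (A ∖ {p1}) = ∅, so x is NOT a limit point.
  x = p2: opens ∋ x are {p1, p2, p4}, {p1, p2, p3, p4}; each meets A ∖ {p2}, so x IS a limit point.
  x = p3: open {p3} ∋ x has {p3} ∩ (A ∖ {p3}) = ∅, so x is NOT a limit point.
  x = p4: open {p4} ∋ x has {p4} ∩ (A ∖ {p4}) = ∅, so x is NOT a limit point.
Collecting: A' = {p2}.


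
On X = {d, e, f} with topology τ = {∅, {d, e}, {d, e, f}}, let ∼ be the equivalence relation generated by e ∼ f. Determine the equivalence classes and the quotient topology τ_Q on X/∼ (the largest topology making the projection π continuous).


X/∼ = {[d], [e=f]}; |τ_Q| = 2.

Equivalence classes: [d], [e=f].
Quotient map π: X → X/∼ sends d ↦ [d], e ↦ [e=f], f ↦ [e=f].
For each subset V ⊆ X/∼, compute π^{-1}(V) ⊆ X and check whether π^{-1}(V) ∈ τ. V is open in τ_Q iff π^{-1}(V) ∈ τ.
  V = {}: π^{-1}(V) = ∅ ∈ τ ✓.
  V = {[d]}: π^{-1}(V) = {d} ∉ τ ✗.
  V = {[e=f]}: π^{-1}(V) = {e, f} ∉ τ ✗.
  V = {[d], [e=f]}: π^{-1}(V) = {d, e, f} ∈ τ ✓.
Open sets in the quotient: τ_Q = {{}, {[d], [e=f]}} (2 elements).


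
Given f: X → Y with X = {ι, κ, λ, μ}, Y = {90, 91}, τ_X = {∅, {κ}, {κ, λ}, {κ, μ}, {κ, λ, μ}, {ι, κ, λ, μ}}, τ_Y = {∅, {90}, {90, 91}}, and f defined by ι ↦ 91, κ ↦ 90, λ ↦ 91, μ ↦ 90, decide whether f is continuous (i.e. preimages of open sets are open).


f IS continuous.

Compute f^{-1}(U) for each U ∈ τ_Y:
  U = ∅: f^{-1}(U) = ∅ ∈ τ_X ✓.
  U = {90}: f^{-1}(U) = {κ, μ} ∈ τ_X ✓.
  U = {90, 91}: f^{-1}(U) = {ι, κ, λ, μ} ∈ τ_X ✓.
Every preimage lies in τ_X, so f IS continuous.


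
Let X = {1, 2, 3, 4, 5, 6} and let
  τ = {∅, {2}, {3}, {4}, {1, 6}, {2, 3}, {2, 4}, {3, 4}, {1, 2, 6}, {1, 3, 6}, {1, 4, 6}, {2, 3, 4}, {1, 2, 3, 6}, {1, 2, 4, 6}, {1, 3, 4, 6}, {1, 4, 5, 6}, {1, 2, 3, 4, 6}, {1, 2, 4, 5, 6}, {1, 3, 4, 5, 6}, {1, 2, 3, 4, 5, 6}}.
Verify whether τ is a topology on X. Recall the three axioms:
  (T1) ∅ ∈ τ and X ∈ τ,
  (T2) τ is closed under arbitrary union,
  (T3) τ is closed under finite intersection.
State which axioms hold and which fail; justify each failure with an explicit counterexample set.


τ IS a topology on X.

Axiom (T1): ∅ ∈ τ? Yes; X ∈ τ? Yes.
Axiom (T2/T3): check pairwise unions and intersections of members of τ.
All pairwise intersections and unions checked — each lies in τ. Therefore τ satisfies (T1), (T2), (T3): it IS a topology on X.


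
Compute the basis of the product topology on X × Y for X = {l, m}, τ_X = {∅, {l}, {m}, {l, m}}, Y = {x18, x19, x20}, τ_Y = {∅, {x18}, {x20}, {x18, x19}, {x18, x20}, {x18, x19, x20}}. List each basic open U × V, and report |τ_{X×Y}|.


Basis B = {∅ × ∅, {l} × {x18}, {l} × {x20}, {m} × {x18}, {m} × {x20}, {l} × {x18, x19}, {l} × {x18, x20}, {l, m} × {x18}, {l, m} × {x20}, {m} × {x18, x19}, {m} × {x18, x20}, {l} × {x18, x19, x20}, {m} × {x18, x19, x20}, {l, m} × {x18, x19}, {l, m} × {x18, x20}, {l, m} × {x18, x19, x20}}; |τ_{X×Y}| = 36.

Enumerate products U × V with U ∈ τ_X, V ∈ τ_Y (deduplicated):
  ∅ × ∅ = {} (∅)
  {l} × {x18} = {(l,x18)}
  {l} × {x20} = {(l,x20)}
  {m} × {x18} = {(m,x18)}
  {m} × {x20} = {(m,x20)}
  {l} × {x18, x19} = {(l,x18), (l,x19)}
  {l} × {x18, x20} = {(l,x18), (l,x20)}
  {l, m} × {x18} = {(l,x18), (m,x18)}
  {l, m} × {x20} = {(l,x20), (m,x20)}
  {m} × {x18, x19} = {(m,x18), (m,x19)}
  {m} × {x18, x20} = {(m,x18), (m,x20)}
  {l} × {x18, x19, x20} = {(l,x18), (l,x19), (l,x20)}
  {m} × {x18, x19, x20} = {(m,x18), (m,x19), (m,x20)}
  {l, m} × {x18, x19} = {(l,x18), (l,x19), (m,x18), (m,x19)}
  {l, m} × {x18, x20} = {(l,x18), (l,x20), (m,x18), (m,x20)}
  {l, m} × {x18, x19, x20} = {(l,x18), (l,x19), (l,x20), (m,x18), (m,x19), (m,x20)}
These 16 distinct sets form the basis B.
Close under arbitrary unions to get τ_{X×Y}; counting gives |τ_{X×Y}| = 36.


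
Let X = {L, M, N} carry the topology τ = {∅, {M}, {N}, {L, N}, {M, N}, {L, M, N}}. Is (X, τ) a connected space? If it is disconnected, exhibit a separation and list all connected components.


(X, τ) is disconnected; components = [{M}, {L, N}].

Find clopen sets (U ∈ τ with X ∖ U ∈ τ):
  U = ∅, X ∖ U = {L, M, N} — both open, so U is clopen.
  U = {M}, X ∖ U = {L, N} — both open, so U is clopen.
  U = {L, N}, X ∖ U = {M} — both open, so U is clopen.
  U = {L, M, N}, X ∖ U = ∅ — both open, so U is clopen.
Nontrivial clopen(s) exist: e.g. {M}. So (X, τ) is disconnected.
Compute connected components by grouping points that agree on all clopens:
  component: {M}
  component: {L, N}


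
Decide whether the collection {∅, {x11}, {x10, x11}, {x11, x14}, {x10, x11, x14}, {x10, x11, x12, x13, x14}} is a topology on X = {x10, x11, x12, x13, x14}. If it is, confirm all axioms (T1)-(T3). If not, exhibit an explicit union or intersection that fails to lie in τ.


τ IS a topology on X.

Axiom (T1): ∅ ∈ τ? Yes; X ∈ τ? Yes.
Axiom (T2/T3): check pairwise unions and intersections of members of τ.
All pairwise intersections and unions checked — each lies in τ. Therefore τ satisfies (T1), (T2), (T3): it IS a topology on X.


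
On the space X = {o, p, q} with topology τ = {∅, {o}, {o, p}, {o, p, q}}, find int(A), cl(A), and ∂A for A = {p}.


int(A) = ∅, cl(A) = {p, q}, ∂A = {p, q}.

Closed sets in (X, τ) are complements of opens:
  closed(X, τ) = {∅, {q}, {p, q}, {o, p, q}}.
int(A) = ⋃ {U ∈ τ : U ⊆ A}. Opens contained in A: ∅.
Taking the union of these: int(A) = ∅.
cl(A) = ⋂ {C closed : A ⊆ C}. Closed sets containing A: {p, q}, {o, p, q}.
Intersecting these: cl(A) = {p, q}.
∂A = cl(A) ∖ int(A) = {p, q} ∖ ∅ = {p, q}.


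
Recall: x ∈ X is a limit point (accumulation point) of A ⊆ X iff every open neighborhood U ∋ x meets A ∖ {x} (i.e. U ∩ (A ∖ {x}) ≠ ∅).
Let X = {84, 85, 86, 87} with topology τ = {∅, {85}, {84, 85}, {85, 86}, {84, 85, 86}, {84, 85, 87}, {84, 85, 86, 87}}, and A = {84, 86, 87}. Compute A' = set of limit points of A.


A' = {87}

For each x ∈ X, list the open sets U ∈ τ with x ∈ U, then check whether U ∩ (A ∖ {x}) ≠ ∅ for every such U.
  x = 84: open {84, 85} ∋ x has {84, 85} ∩ (A ∖ {84}) = ∅, so x is NOT a limit point.
  x = 85: open {85} ∋ x has {85} ∩ (A ∖ {85}) = ∅, so x is NOT a limit point.
  x = 86: open {85, 86} ∋ x has {85, 86} ∩ (A ∖ {86}) = ∅, so x is NOT a limit point.
  x = 87: opens ∋ x are {84, 85, 87}, {84, 85, 86, 87}; each meets A ∖ {87}, so x IS a limit point.
Collecting: A' = {87}.


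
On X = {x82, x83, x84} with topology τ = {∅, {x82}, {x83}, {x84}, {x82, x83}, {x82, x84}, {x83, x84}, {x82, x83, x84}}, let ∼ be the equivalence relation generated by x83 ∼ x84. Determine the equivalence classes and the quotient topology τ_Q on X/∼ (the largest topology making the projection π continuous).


X/∼ = {[x82], [x83=x84]}; |τ_Q| = 4.

Equivalence classes: [x82], [x83=x84].
Quotient map π: X → X/∼ sends x82 ↦ [x82], x83 ↦ [x83=x84], x84 ↦ [x83=x84].
For each subset V ⊆ X/∼, compute π^{-1}(V) ⊆ X and check whether π^{-1}(V) ∈ τ. V is open in τ_Q iff π^{-1}(V) ∈ τ.
  V = {}: π^{-1}(V) = ∅ ∈ τ ✓.
  V = {[x82]}: π^{-1}(V) = {x82} ∈ τ ✓.
  V = {[x83=x84]}: π^{-1}(V) = {x83, x84} ∈ τ ✓.
  V = {[x82], [x83=x84]}: π^{-1}(V) = {x82, x83, x84} ∈ τ ✓.
Open sets in the quotient: τ_Q = {{}, {[x82]}, {[x83=x84]}, {[x82], [x83=x84]}} (4 elements).


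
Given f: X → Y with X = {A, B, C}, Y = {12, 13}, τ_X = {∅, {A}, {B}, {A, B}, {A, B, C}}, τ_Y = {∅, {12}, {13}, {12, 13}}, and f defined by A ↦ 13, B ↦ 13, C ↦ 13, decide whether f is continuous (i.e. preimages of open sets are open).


f IS continuous.

Compute f^{-1}(U) for each U ∈ τ_Y:
  U = ∅: f^{-1}(U) = ∅ ∈ τ_X ✓.
  U = {12}: f^{-1}(U) = ∅ ∈ τ_X ✓.
  U = {13}: f^{-1}(U) = {A, B, C} ∈ τ_X ✓.
  U = {12, 13}: f^{-1}(U) = {A, B, C} ∈ τ_X ✓.
Every preimage lies in τ_X, so f IS continuous.


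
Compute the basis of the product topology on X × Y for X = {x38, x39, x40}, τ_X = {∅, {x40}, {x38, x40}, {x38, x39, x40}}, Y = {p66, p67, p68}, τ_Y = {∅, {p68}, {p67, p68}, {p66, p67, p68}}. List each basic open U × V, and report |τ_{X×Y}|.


Basis B = {∅ × ∅, {x40} × {p68}, {x38, x40} × {p68}, {x40} × {p67, p68}, {x38, x39, x40} × {p68}, {x40} × {p66, p67, p68}, {x38, x40} × {p67, p68}, {x38, x40} × {p66, p67, p68}, {x38, x39, x40} × {p67, p68}, {x38, x39, x40} × {p66, p67, p68}}; |τ_{X×Y}| = 20.

Enumerate products U × V with U ∈ τ_X, V ∈ τ_Y (deduplicated):
  ∅ × ∅ = {} (∅)
  {x40} × {p68} = {(x40,p68)}
  {x38, x40} × {p68} = {(x38,p68), (x40,p68)}
  {x40} × {p67, p68} = {(x40,p67), (x40,p68)}
  {x38, x39, x40} × {p68} = {(x38,p68), (x39,p68), (x40,p68)}
  {x40} × {p66, p67, p68} = {(x40,p66), (x40,p67), (x40,p68)}
  {x38, x40} × {p67, p68} = {(x38,p67), (x38,p68), (x40,p67), (x40,p68)}
  {x38, x40} × {p66, p67, p68} = {(x38,p66), (x38,p67), (x38,p68), (x40,p66), (x40,p67), (x40,p68)}
  {x38, x39, x40} × {p67, p68} = {(x38,p67), (x38,p68), (x39,p67), (x39,p68), (x40,p67), (x40,p68)}
  {x38, x39, x40} × {p66, p67, p68} = {(x38,p66), (x38,p67), (x38,p68), (x39,p66), (x39,p67), (x39,p68), (x40,p66), (x40,p67), (x40,p68)}
These 10 distinct sets form the basis B.
Close under arbitrary unions to get τ_{X×Y}; counting gives |τ_{X×Y}| = 20.


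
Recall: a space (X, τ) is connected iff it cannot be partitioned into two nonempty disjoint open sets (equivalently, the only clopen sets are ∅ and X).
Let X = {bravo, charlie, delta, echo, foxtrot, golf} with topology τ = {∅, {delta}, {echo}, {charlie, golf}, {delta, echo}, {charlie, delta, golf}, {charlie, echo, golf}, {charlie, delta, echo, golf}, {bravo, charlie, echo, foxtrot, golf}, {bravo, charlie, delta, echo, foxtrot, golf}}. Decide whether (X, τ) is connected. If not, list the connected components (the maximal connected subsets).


(X, τ) is disconnected; components = [{delta}, {bravo, charlie, echo, foxtrot, golf}].

Find clopen sets (U ∈ τ with X ∖ U ∈ τ):
  U = ∅, X ∖ U = {bravo, charlie, delta, echo, foxtrot, golf} — both open, so U is clopen.
  U = {delta}, X ∖ U = {bravo, charlie, echo, foxtrot, golf} — both open, so U is clopen.
  U = {bravo, charlie, echo, foxtrot, golf}, X ∖ U = {delta} — both open, so U is clopen.
  U = {bravo, charlie, delta, echo, foxtrot, golf}, X ∖ U = ∅ — both open, so U is clopen.
Nontrivial clopen(s) exist: e.g. {bravo, charlie, echo, foxtrot, golf}. So (X, τ) is disconnected.
Compute connected components by grouping points that agree on all clopens:
  component: {delta}
  component: {bravo, charlie, echo, foxtrot, golf}


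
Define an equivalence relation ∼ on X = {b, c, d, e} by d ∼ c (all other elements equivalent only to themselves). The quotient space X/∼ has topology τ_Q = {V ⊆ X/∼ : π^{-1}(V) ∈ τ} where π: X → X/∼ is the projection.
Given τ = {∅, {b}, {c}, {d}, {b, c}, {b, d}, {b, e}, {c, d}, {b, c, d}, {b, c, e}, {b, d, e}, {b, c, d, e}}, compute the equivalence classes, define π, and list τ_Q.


X/∼ = {[b], [c=d], [e]}; |τ_Q| = 6.

Equivalence classes: [b], [c=d], [e].
Quotient map π: X → X/∼ sends b ↦ [b], c ↦ [c=d], d ↦ [c=d], e ↦ [e].
For each subset V ⊆ X/∼, compute π^{-1}(V) ⊆ X and check whether π^{-1}(V) ∈ τ. V is open in τ_Q iff π^{-1}(V) ∈ τ.
  V = {}: π^{-1}(V) = ∅ ∈ τ ✓.
  V = {[b]}: π^{-1}(V) = {b} ∈ τ ✓.
  V = {[c=d]}: π^{-1}(V) = {c, d} ∈ τ ✓.
  V = {[b], [c=d]}: π^{-1}(V) = {b, c, d} ∈ τ ✓.
  V = {[e]}: π^{-1}(V) = {e} ∉ τ ✗.
  V = {[b], [e]}: π^{-1}(V) = {b, e} ∈ τ ✓.
  V = {[c=d], [e]}: π^{-1}(V) = {c, d, e} ∉ τ ✗.
  V = {[b], [c=d], [e]}: π^{-1}(V) = {b, c, d, e} ∈ τ ✓.
Open sets in the quotient: τ_Q = {{}, {[b]}, {[c=d]}, {[b], [c=d]}, {[b], [e]}, {[b], [c=d], [e]}} (6 elements).


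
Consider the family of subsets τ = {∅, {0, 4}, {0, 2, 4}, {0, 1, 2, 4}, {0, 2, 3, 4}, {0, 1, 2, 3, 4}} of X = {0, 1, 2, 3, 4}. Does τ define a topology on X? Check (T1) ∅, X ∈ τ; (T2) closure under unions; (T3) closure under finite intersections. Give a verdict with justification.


τ IS a topology on X.

Axiom (T1): ∅ ∈ τ? Yes; X ∈ τ? Yes.
Axiom (T2/T3): check pairwise unions and intersections of members of τ.
All pairwise intersections and unions checked — each lies in τ. Therefore τ satisfies (T1), (T2), (T3): it IS a topology on X.


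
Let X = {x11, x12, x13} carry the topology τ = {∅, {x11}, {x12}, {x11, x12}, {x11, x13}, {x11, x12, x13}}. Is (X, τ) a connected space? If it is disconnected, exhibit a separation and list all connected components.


(X, τ) is disconnected; components = [{x12}, {x11, x13}].

Find clopen sets (U ∈ τ with X ∖ U ∈ τ):
  U = ∅, X ∖ U = {x11, x12, x13} — both open, so U is clopen.
  U = {x12}, X ∖ U = {x11, x13} — both open, so U is clopen.
  U = {x11, x13}, X ∖ U = {x12} — both open, so U is clopen.
  U = {x11, x12, x13}, X ∖ U = ∅ — both open, so U is clopen.
Nontrivial clopen(s) exist: e.g. {x12}. So (X, τ) is disconnected.
Compute connected components by grouping points that agree on all clopens:
  component: {x12}
  component: {x11, x13}


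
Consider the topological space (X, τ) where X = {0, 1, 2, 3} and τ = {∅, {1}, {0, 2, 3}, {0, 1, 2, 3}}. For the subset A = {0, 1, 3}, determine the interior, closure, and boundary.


int(A) = {1}, cl(A) = {0, 1, 2, 3}, ∂A = {0, 2, 3}.

Closed sets in (X, τ) are complements of opens:
  closed(X, τ) = {∅, {1}, {0, 2, 3}, {0, 1, 2, 3}}.
int(A) = ⋃ {U ∈ τ : U ⊆ A}. Opens contained in A: ∅, {1}.
Taking the union of these: int(A) = {1}.
cl(A) = ⋂ {C closed : A ⊆ C}. Closed sets containing A: {0, 1, 2, 3}.
Intersecting these: cl(A) = {0, 1, 2, 3}.
∂A = cl(A) ∖ int(A) = {0, 1, 2, 3} ∖ {1} = {0, 2, 3}.


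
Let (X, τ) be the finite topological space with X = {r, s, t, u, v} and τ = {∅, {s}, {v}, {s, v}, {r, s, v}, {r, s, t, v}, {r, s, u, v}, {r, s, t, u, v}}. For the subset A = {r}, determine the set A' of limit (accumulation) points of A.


A' = {t, u}

For each x ∈ X, list the open sets U ∈ τ with x ∈ U, then check whether U ∩ (A ∖ {x}) ≠ ∅ for every such U.
  x = r: open {r, s, v} ∋ x has {r, s, v} ∩ (A ∖ {r}) = ∅, so x is NOT a limit point.
  x = s: open {s} ∋ x has {s} ∩ (A ∖ {s}) = ∅, so x is NOT a limit point.
  x = t: opens ∋ x are {r, s, t, v}, {r, s, t, u, v}; each meets A ∖ {t}, so x IS a limit point.
  x = u: opens ∋ x are {r, s, u, v}, {r, s, t, u, v}; each meets A ∖ {u}, so x IS a limit point.
  x = v: open {v} ∋ x has {v} ∩ (A ∖ {v}) = ∅, so x is NOT a limit point.
Collecting: A' = {t, u}.


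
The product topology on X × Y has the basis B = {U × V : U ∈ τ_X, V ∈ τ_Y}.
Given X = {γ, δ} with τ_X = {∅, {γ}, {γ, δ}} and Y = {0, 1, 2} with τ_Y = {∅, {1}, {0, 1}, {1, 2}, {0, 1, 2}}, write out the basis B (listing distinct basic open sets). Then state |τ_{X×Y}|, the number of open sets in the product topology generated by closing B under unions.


Basis B = {∅ × ∅, {γ} × {1}, {γ} × {0, 1}, {γ} × {1, 2}, {γ, δ} × {1}, {γ} × {0, 1, 2}, {γ, δ} × {0, 1}, {γ, δ} × {1, 2}, {γ, δ} × {0, 1, 2}}; |τ_{X×Y}| = 14.

Enumerate products U × V with U ∈ τ_X, V ∈ τ_Y (deduplicated):
  ∅ × ∅ = {} (∅)
  {γ} × {1} = {(γ,1)}
  {γ} × {0, 1} = {(γ,0), (γ,1)}
  {γ} × {1, 2} = {(γ,1), (γ,2)}
  {γ, δ} × {1} = {(γ,1), (δ,1)}
  {γ} × {0, 1, 2} = {(γ,0), (γ,1), (γ,2)}
  {γ, δ} × {0, 1} = {(γ,0), (γ,1), (δ,0), (δ,1)}
  {γ, δ} × {1, 2} = {(γ,1), (γ,2), (δ,1), (δ,2)}
  {γ, δ} × {0, 1, 2} = {(γ,0), (γ,1), (γ,2), (δ,0), (δ,1), (δ,2)}
These 9 distinct sets form the basis B.
Close under arbitrary unions to get τ_{X×Y}; counting gives |τ_{X×Y}| = 14.


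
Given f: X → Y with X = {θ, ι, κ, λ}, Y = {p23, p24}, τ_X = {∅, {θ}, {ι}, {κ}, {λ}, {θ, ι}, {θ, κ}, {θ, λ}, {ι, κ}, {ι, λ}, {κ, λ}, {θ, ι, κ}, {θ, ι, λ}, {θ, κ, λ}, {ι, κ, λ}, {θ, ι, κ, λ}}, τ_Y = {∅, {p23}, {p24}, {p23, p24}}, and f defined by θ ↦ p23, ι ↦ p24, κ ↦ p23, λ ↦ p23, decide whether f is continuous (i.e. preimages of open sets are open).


f IS continuous.

Compute f^{-1}(U) for each U ∈ τ_Y:
  U = ∅: f^{-1}(U) = ∅ ∈ τ_X ✓.
  U = {p23}: f^{-1}(U) = {θ, κ, λ} ∈ τ_X ✓.
  U = {p24}: f^{-1}(U) = {ι} ∈ τ_X ✓.
  U = {p23, p24}: f^{-1}(U) = {θ, ι, κ, λ} ∈ τ_X ✓.
Every preimage lies in τ_X, so f IS continuous.


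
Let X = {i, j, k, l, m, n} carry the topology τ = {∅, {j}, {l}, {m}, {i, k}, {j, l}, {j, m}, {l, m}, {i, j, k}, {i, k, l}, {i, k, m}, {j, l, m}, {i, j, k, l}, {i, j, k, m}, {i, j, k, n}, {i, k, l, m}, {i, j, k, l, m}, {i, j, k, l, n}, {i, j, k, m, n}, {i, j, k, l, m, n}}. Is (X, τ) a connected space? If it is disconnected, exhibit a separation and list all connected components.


(X, τ) is disconnected; components = [{l}, {m}, {i, j, k, n}].

Find clopen sets (U ∈ τ with X ∖ U ∈ τ):
  U = ∅, X ∖ U = {i, j, k, l, m, n} — both open, so U is clopen.
  U = {l}, X ∖ U = {i, j, k, m, n} — both open, so U is clopen.
  U = {m}, X ∖ U = {i, j, k, l, n} — both open, so U is clopen.
  U = {l, m}, X ∖ U = {i, j, k, n} — both open, so U is clopen.
  U = {i, j, k, n}, X ∖ U = {l, m} — both open, so U is clopen.
  U = {i, j, k, l, n}, X ∖ U = {m} — both open, so U is clopen.
  U = {i, j, k, m, n}, X ∖ U = {l} — both open, so U is clopen.
  U = {i, j, k, l, m, n}, X ∖ U = ∅ — both open, so U is clopen.
Nontrivial clopen(s) exist: e.g. {i, j, k, l, n}. So (X, τ) is disconnected.
Compute connected components by grouping points that agree on all clopens:
  component: {l}
  component: {m}
  component: {i, j, k, n}


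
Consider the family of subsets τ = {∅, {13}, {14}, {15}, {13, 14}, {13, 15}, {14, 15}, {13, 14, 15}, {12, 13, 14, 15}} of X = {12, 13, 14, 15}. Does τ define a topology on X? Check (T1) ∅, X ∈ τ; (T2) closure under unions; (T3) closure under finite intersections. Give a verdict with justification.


τ IS a topology on X.

Axiom (T1): ∅ ∈ τ? Yes; X ∈ τ? Yes.
Axiom (T2/T3): check pairwise unions and intersections of members of τ.
All pairwise intersections and unions checked — each lies in τ. Therefore τ satisfies (T1), (T2), (T3): it IS a topology on X.


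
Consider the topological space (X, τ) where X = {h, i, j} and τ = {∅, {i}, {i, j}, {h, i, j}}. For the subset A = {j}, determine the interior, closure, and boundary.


int(A) = ∅, cl(A) = {h, j}, ∂A = {h, j}.

Closed sets in (X, τ) are complements of opens:
  closed(X, τ) = {∅, {h}, {h, j}, {h, i, j}}.
int(A) = ⋃ {U ∈ τ : U ⊆ A}. Opens contained in A: ∅.
Taking the union of these: int(A) = ∅.
cl(A) = ⋂ {C closed : A ⊆ C}. Closed sets containing A: {h, j}, {h, i, j}.
Intersecting these: cl(A) = {h, j}.
∂A = cl(A) ∖ int(A) = {h, j} ∖ ∅ = {h, j}.


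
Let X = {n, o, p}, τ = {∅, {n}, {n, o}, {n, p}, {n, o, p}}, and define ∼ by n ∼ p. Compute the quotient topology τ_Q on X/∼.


X/∼ = {[n=p], [o]}; |τ_Q| = 3.

Equivalence classes: [n=p], [o].
Quotient map π: X → X/∼ sends n ↦ [n=p], o ↦ [o], p ↦ [n=p].
For each subset V ⊆ X/∼, compute π^{-1}(V) ⊆ X and check whether π^{-1}(V) ∈ τ. V is open in τ_Q iff π^{-1}(V) ∈ τ.
  V = {}: π^{-1}(V) = ∅ ∈ τ ✓.
  V = {[n=p]}: π^{-1}(V) = {n, p} ∈ τ ✓.
  V = {[o]}: π^{-1}(V) = {o} ∉ τ ✗.
  V = {[n=p], [o]}: π^{-1}(V) = {n, o, p} ∈ τ ✓.
Open sets in the quotient: τ_Q = {{}, {[n=p]}, {[n=p], [o]}} (3 elements).


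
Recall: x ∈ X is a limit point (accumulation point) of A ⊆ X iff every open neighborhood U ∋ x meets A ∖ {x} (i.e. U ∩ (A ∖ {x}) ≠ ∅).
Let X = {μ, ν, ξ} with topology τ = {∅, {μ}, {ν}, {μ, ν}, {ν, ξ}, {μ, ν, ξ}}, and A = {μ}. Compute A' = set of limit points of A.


A' = ∅

For each x ∈ X, list the open sets U ∈ τ with x ∈ U, then check whether U ∩ (A ∖ {x}) ≠ ∅ for every such U.
  x = μ: open {μ} ∋ x has {μ} ∩ (A ∖ {μ}) = ∅, so x is NOT a limit point.
  x = ν: open {ν} ∋ x has {ν} ∩ (A ∖ {ν}) = ∅, so x is NOT a limit point.
  x = ξ: open {ν, ξ} ∋ x has {ν, ξ} ∩ (A ∖ {ξ}) = ∅, so x is NOT a limit point.
Collecting: A' = ∅.


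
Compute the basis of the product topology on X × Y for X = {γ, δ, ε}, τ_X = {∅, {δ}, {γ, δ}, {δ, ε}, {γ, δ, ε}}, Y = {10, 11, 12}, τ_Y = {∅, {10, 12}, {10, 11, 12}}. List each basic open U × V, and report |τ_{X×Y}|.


Basis B = {∅ × ∅, {δ} × {10, 12}, {δ} × {10, 11, 12}, {γ, δ} × {10, 12}, {δ, ε} × {10, 12}, {γ, δ} × {10, 11, 12}, {γ, δ, ε} × {10, 12}, {δ, ε} × {10, 11, 12}, {γ, δ, ε} × {10, 11, 12}}; |τ_{X×Y}| = 14.

Enumerate products U × V with U ∈ τ_X, V ∈ τ_Y (deduplicated):
  ∅ × ∅ = {} (∅)
  {δ} × {10, 12} = {(δ,10), (δ,12)}
  {δ} × {10, 11, 12} = {(δ,10), (δ,11), (δ,12)}
  {γ, δ} × {10, 12} = {(γ,10), (γ,12), (δ,10), (δ,12)}
  {δ, ε} × {10, 12} = {(δ,10), (δ,12), (ε,10), (ε,12)}
  {γ, δ} × {10, 11, 12} = {(γ,10), (γ,11), (γ,12), (δ,10), (δ,11), (δ,12)}
  {γ, δ, ε} × {10, 12} = {(γ,10), (γ,12), (δ,10), (δ,12), (ε,10), (ε,12)}
  {δ, ε} × {10, 11, 12} = {(δ,10), (δ,11), (δ,12), (ε,10), (ε,11), (ε,12)}
  {γ, δ, ε} × {10, 11, 12} = {(γ,10), (γ,11), (γ,12), (δ,10), (δ,11), (δ,12), (ε,10), (ε,11), (ε,12)}
These 9 distinct sets form the basis B.
Close under arbitrary unions to get τ_{X×Y}; counting gives |τ_{X×Y}| = 14.


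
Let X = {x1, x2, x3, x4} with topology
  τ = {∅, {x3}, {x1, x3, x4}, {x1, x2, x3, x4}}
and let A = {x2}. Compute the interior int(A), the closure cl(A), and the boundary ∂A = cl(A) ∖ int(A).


int(A) = ∅, cl(A) = {x2}, ∂A = {x2}.

Closed sets in (X, τ) are complements of opens:
  closed(X, τ) = {∅, {x2}, {x1, x2, x4}, {x1, x2, x3, x4}}.
int(A) = ⋃ {U ∈ τ : U ⊆ A}. Opens contained in A: ∅.
Taking the union of these: int(A) = ∅.
cl(A) = ⋂ {C closed : A ⊆ C}. Closed sets containing A: {x2}, {x1, x2, x4}, {x1, x2, x3, x4}.
Intersecting these: cl(A) = {x2}.
∂A = cl(A) ∖ int(A) = {x2} ∖ ∅ = {x2}.


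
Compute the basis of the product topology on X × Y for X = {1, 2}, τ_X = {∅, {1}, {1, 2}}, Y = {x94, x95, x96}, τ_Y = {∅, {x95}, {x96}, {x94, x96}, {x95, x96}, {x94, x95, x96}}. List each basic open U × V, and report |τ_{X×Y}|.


Basis B = {∅ × ∅, {1} × {x95}, {1} × {x96}, {1} × {x94, x96}, {1} × {x95, x96}, {1, 2} × {x95}, {1, 2} × {x96}, {1} × {x94, x95, x96}, {1, 2} × {x94, x96}, {1, 2} × {x95, x96}, {1, 2} × {x94, x95, x96}}; |τ_{X×Y}| = 18.

Enumerate products U × V with U ∈ τ_X, V ∈ τ_Y (deduplicated):
  ∅ × ∅ = {} (∅)
  {1} × {x95} = {(1,x95)}
  {1} × {x96} = {(1,x96)}
  {1} × {x94, x96} = {(1,x94), (1,x96)}
  {1} × {x95, x96} = {(1,x95), (1,x96)}
  {1, 2} × {x95} = {(1,x95), (2,x95)}
  {1, 2} × {x96} = {(1,x96), (2,x96)}
  {1} × {x94, x95, x96} = {(1,x94), (1,x95), (1,x96)}
  {1, 2} × {x94, x96} = {(1,x94), (1,x96), (2,x94), (2,x96)}
  {1, 2} × {x95, x96} = {(1,x95), (1,x96), (2,x95), (2,x96)}
  {1, 2} × {x94, x95, x96} = {(1,x94), (1,x95), (1,x96), (2,x94), (2,x95), (2,x96)}
These 11 distinct sets form the basis B.
Close under arbitrary unions to get τ_{X×Y}; counting gives |τ_{X×Y}| = 18.


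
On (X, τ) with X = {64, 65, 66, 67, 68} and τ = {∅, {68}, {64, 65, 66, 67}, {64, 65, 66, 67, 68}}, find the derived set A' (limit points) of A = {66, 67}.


A' = {64, 65, 66, 67}

For each x ∈ X, list the open sets U ∈ τ with x ∈ U, then check whether U ∩ (A ∖ {x}) ≠ ∅ for every such U.
  x = 64: opens ∋ x are {64, 65, 66, 67}, {64, 65, 66, 67, 68}; each meets A ∖ {64}, so x IS a limit point.
  x = 65: opens ∋ x are {64, 65, 66, 67}, {64, 65, 66, 67, 68}; each meets A ∖ {65}, so x IS a limit point.
  x = 66: opens ∋ x are {64, 65, 66, 67}, {64, 65, 66, 67, 68}; each meets A ∖ {66}, so x IS a limit point.
  x = 67: opens ∋ x are {64, 65, 66, 67}, {64, 65, 66, 67, 68}; each meets A ∖ {67}, so x IS a limit point.
  x = 68: open {68} ∋ x has {68} ∩ (A ∖ {68}) = ∅, so x is NOT a limit point.
Collecting: A' = {64, 65, 66, 67}.


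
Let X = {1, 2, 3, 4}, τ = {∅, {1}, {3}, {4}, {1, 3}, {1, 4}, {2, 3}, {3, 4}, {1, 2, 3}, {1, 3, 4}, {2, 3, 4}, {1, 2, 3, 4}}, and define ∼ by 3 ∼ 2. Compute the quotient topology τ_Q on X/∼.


X/∼ = {[1], [2=3], [4]}; |τ_Q| = 8.

Equivalence classes: [1], [2=3], [4].
Quotient map π: X → X/∼ sends 1 ↦ [1], 2 ↦ [2=3], 3 ↦ [2=3], 4 ↦ [4].
For each subset V ⊆ X/∼, compute π^{-1}(V) ⊆ X and check whether π^{-1}(V) ∈ τ. V is open in τ_Q iff π^{-1}(V) ∈ τ.
  V = {}: π^{-1}(V) = ∅ ∈ τ ✓.
  V = {[1]}: π^{-1}(V) = {1} ∈ τ ✓.
  V = {[2=3]}: π^{-1}(V) = {2, 3} ∈ τ ✓.
  V = {[1], [2=3]}: π^{-1}(V) = {1, 2, 3} ∈ τ ✓.
  V = {[4]}: π^{-1}(V) = {4} ∈ τ ✓.
  V = {[1], [4]}: π^{-1}(V) = {1, 4} ∈ τ ✓.
  V = {[2=3], [4]}: π^{-1}(V) = {2, 3, 4} ∈ τ ✓.
  V = {[1], [2=3], [4]}: π^{-1}(V) = {1, 2, 3, 4} ∈ τ ✓.
Open sets in the quotient: τ_Q = {{}, {[1]}, {[2=3]}, {[1], [2=3]}, {[4]}, {[1], [4]}, {[2=3], [4]}, {[1], [2=3], [4]}} (8 elements).


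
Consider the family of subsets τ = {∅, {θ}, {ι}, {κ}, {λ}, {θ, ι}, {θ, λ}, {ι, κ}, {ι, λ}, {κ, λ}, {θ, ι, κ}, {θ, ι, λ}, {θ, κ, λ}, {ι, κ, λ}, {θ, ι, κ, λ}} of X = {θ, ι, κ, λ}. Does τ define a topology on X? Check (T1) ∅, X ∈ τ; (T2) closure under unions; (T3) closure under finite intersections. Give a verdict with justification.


τ is NOT a topology on X.

Axiom (T1): ∅ ∈ τ? Yes; X ∈ τ? Yes.
Axiom (T2/T3): check pairwise unions and intersections of members of τ.
Counterexample for (T2): {θ} ∪ {κ} = {θ, κ} ∉ τ. Therefore τ is NOT a topology.


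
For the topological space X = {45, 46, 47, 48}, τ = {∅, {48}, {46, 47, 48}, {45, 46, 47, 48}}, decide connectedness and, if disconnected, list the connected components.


(X, τ) is connected.

Find clopen sets (U ∈ τ with X ∖ U ∈ τ):
  U = ∅, X ∖ U = {45, 46, 47, 48} — both open, so U is clopen.
  U = {45, 46, 47, 48}, X ∖ U = ∅ — both open, so U is clopen.
Only trivial clopens (∅ and X) exist, so (X, τ) is connected.
Compute connected components by grouping points that agree on all clopens:
  component: {45, 46, 47, 48}


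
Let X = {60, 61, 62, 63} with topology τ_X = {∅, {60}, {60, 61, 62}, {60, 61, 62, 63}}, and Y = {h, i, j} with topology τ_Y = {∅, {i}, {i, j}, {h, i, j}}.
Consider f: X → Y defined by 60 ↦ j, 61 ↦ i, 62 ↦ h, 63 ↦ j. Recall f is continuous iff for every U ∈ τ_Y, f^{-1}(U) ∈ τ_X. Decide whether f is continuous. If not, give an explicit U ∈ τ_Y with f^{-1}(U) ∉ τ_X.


f is NOT continuous.

Compute f^{-1}(U) for each U ∈ τ_Y:
  U = ∅: f^{-1}(U) = ∅ ∈ τ_X ✓.
  U = {i}: f^{-1}(U) = {61} ∉ τ_X ✗.
  U = {i, j}: f^{-1}(U) = {60, 61, 63} ∉ τ_X ✗.
  U = {h, i, j}: f^{-1}(U) = {60, 61, 62, 63} ∈ τ_X ✓.
Found U = {i} with f^{-1}(U) = {61} not in τ_X. Therefore f is NOT continuous.


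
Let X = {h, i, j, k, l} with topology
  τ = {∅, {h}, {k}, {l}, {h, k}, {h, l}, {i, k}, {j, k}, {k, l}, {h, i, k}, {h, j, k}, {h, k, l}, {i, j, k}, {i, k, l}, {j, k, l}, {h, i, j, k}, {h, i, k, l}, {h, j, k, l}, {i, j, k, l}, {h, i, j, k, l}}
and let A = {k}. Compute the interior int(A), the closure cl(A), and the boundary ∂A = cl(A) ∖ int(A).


int(A) = {k}, cl(A) = {i, j, k}, ∂A = {i, j}.

Closed sets in (X, τ) are complements of opens:
  closed(X, τ) = {∅, {h}, {i}, {j}, {l}, {h, i}, {h, j}, {h, l}, {i, j}, {i, l}, {j, l}, {h, i, j}, {h, i, l}, {h, j, l}, {i, j, k}, {i, j, l}, {h, i, j, k}, {h, i, j, l}, {i, j, k, l}, {h, i, j, k, l}}.
int(A) = ⋃ {U ∈ τ : U ⊆ A}. Opens contained in A: ∅, {k}.
Taking the union of these: int(A) = {k}.
cl(A) = ⋂ {C closed : A ⊆ C}. Closed sets containing A: {i, j, k}, {h, i, j, k}, {i, j, k, l}, {h, i, j, k, l}.
Intersecting these: cl(A) = {i, j, k}.
∂A = cl(A) ∖ int(A) = {i, j, k} ∖ {k} = {i, j}.


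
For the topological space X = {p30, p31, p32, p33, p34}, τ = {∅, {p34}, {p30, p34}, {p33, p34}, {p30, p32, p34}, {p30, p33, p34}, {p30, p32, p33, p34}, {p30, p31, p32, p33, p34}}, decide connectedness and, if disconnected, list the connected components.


(X, τ) is connected.

Find clopen sets (U ∈ τ with X ∖ U ∈ τ):
  U = ∅, X ∖ U = {p30, p31, p32, p33, p34} — both open, so U is clopen.
  U = {p30, p31, p32, p33, p34}, X ∖ U = ∅ — both open, so U is clopen.
Only trivial clopens (∅ and X) exist, so (X, τ) is connected.
Compute connected components by grouping points that agree on all clopens:
  component: {p30, p31, p32, p33, p34}
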